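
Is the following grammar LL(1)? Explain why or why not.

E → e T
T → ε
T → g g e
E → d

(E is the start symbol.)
A grammar is LL(1) if for each non-terminal N with multiple productions, the predict sets of those productions are pairwise disjoint, where PREDICT(N → α) = (FIRST(α) \ {ε}) ∪ (FOLLOW(N) if α ⇒* ε).

Relevant sets:
  FOLLOW(T) = { $ }

For E:
  PREDICT(E → e T) = { 'e' }
  PREDICT(E → d) = { 'd' }
For T:
  PREDICT(T → ε) = { $ }
  PREDICT(T → g g e) = { 'g' }

All predict sets are disjoint. The grammar IS LL(1).

Answer: Yes, the grammar is LL(1).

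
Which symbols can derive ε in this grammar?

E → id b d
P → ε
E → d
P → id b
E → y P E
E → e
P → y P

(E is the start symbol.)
A non-terminal is nullable if it can derive ε (the empty string): either it has an ε-production, or it has a production whose right-hand side consists entirely of nullable non-terminals.

ε-productions: P → ε
So P is immediately nullable.
No further non-terminal can be added: every production for the remaining non-terminals contains a terminal or a non-nullable non-terminal.
Nullable = { 'P' }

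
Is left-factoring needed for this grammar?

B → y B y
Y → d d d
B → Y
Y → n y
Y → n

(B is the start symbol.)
Yes, Y has productions with common prefix 'n'

Left-factoring is needed when two productions for the same non-terminal
share a common prefix on the right-hand side.

Productions for B:
  B → y B y
  B → Y
Productions for Y:
  Y → d d d
  Y → n y
  Y → n

Found common prefix 'n' in productions for Y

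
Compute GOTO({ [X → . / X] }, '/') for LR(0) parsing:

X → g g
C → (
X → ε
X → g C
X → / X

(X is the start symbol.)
GOTO(I, '/') = CLOSURE({ [A → αX.β] : [A → α.Xβ] ∈ I, X = '/' })

Items with dot before '/', with the dot advanced:
  [X → . / X] → [X → / . X]
Closure of the advanced items:
  [X → / . X] has the dot before X: add [X → . g g], [X → .], [X → . g C], [X → . / X]

GOTO = { [X → . / X], [X → . g C], [X → . g g], [X → .], [X → / . X] }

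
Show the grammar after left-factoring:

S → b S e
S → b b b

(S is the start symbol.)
Left-factoring transforms A → αβ₁ | αβ₂ into A → αA' and A' → β₁ | β₂
(α is the longest common prefix among the alternatives). Repeat until
no nonterminal has two alternatives with a common prefix.

Round 1: S has alternatives sharing prefix 'b'. Introduce S': S → b S'
  Add: S' → S e
  Add: S' → b b

No remaining common prefixes — done.

Resulting grammar:
S → b S'
S' → S e
S' → b b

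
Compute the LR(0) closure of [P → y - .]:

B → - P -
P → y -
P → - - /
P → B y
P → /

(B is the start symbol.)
{ [P → y - .] }

Start with: [P → y - .]
The dot is at the end, so nothing is added.

CLOSURE = { [P → y - .] }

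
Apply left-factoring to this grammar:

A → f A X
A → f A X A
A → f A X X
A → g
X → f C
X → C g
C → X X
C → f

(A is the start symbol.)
A → f A X A'
A' → ε
A' → A
A' → X
A → g
X → f C
X → C g
C → X X
C → f

Left-factoring transforms A → αβ₁ | αβ₂ into A → αA' and A' → β₁ | β₂
(α is the longest common prefix among the alternatives). Repeat until
no nonterminal has two alternatives with a common prefix.

Round 1: A has alternatives sharing prefix 'f A X'. Introduce A': A → f A X A'
  Add: A' → ε
  Add: A' → A
  Add: A' → X

No remaining common prefixes — done.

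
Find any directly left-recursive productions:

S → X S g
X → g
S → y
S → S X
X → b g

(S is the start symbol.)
Yes, S is left-recursive

S → X S g: starts with X
X → g: starts with g
S → y: starts with y
S → S X: LEFT RECURSIVE (starts with S)
X → b g: starts with b

The grammar has direct left recursion on: S.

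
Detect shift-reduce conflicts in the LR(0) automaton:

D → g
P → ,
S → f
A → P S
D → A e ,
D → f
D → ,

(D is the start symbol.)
No shift-reduce conflicts

A shift-reduce conflict occurs when an LR(0) state has both:
  - a complete (reduce) item [A → α .] (dot at the end), and
  - a shift item [B → β . c γ] (dot before a terminal).

Augment with D' → D and build the canonical LR(0) collection (I0 = CLOSURE({[D' → . D]}), then GOTO on every symbol after a dot until no new states appear). It has 11 states:
  I0: { [A → . P S], [D → . ,], [D → . A e ,], [D → . f], [D → . g], [D' → . D], [P → . ,] }  — shift
  I1: { [D → , .], [P → , .] }  — 2 reduces
  I2: { [D → A . e ,] }  — shift
  I3: { [D' → D .] }  — accept
  I4: { [A → P . S], [S → . f] }  — shift
  I5: { [D → f .] }  — reduce
  I6: { [D → g .] }  — reduce
  I7: { [A → P S .] }  — reduce
  I8: { [S → f .] }  — reduce
  I9: { [D → A e . ,] }  — shift
  I10: { [D → A e , .] }  — reduce

No state contains both a complete item and a shift item.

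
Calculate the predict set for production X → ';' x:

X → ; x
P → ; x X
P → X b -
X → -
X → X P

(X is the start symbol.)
{ ';' }

PREDICT(X → ';' x) = (FIRST(RHS) \ {ε}) ∪ (FOLLOW(X) if ε ∈ FIRST(RHS), i.e. RHS ⇒* ε)
FIRST(';' x) = { ';' }
ε ∉ FIRST(';' x), so FOLLOW(X) is not added.
PREDICT(X → ';' x) = { ';' }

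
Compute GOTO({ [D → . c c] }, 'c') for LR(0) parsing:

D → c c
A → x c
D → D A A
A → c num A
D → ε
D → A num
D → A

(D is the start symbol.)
{ [D → c . c] }

GOTO(I, 'c') = CLOSURE({ [A → αX.β] : [A → α.Xβ] ∈ I, X = 'c' })

Items with dot before 'c', with the dot advanced:
  [D → . c c] → [D → c . c]
Closure adds nothing (no advanced item has the dot before a non-terminal).

GOTO = { [D → c . c] }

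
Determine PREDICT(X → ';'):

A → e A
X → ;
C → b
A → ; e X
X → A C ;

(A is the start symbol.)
PREDICT(X → ';') = (FIRST(RHS) \ {ε}) ∪ (FOLLOW(X) if ε ∈ FIRST(RHS), i.e. RHS ⇒* ε)
FIRST(';') = { ';' }
ε ∉ FIRST(';'), so FOLLOW(X) is not added.
PREDICT(X → ';') = { ';' }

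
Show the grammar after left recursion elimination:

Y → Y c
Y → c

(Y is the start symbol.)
Y → c Y'
Y' → c Y'
Y' → ε

Y is directly left-recursive. The standard transformation for
  A → A α₁ | ... | A α_m | β₁ | ... | β_n
is
  A  → β₁ A' | ... | β_n A'
  A' → α₁ A' | ... | α_m A' | ε

Y → c becomes Y → c Y'
Y → Y c becomes Y' → c Y'
Add Y' → ε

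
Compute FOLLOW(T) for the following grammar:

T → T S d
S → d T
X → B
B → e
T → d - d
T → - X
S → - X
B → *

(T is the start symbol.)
{ $, '-', 'd' }

To compute FOLLOW(T), find every occurrence of T on a right-hand side N → α T β: add FIRST(β) \ {ε}, and if β is empty or nullable also add FOLLOW(N). Iterate to a fixed point.

T is the start symbol, so $ ∈ FOLLOW(T).
In T → T S d: T is followed by S d, add FIRST(S d) \ {ε} = { '-', 'd' }
In S → d T: T is at the end, add FOLLOW(S)

The FOLLOW sets referred to above (computed the same way, to a fixed point):
  FOLLOW(S) = { 'd' }

Taking the union: FOLLOW(T) = { $, '-', 'd' }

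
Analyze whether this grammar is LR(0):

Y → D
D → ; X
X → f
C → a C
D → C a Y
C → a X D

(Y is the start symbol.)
Yes, the grammar is LR(0)

A grammar is LR(0) if no state in the canonical LR(0) collection has:
  - both a shift item (dot before a terminal) and a complete item (shift-reduce conflict), or
  - two or more complete items (reduce-reduce conflict; the accept item [Y' → Y .] counts as a complete item here).

Augment with Y' → Y and build the canonical LR(0) collection (I0 = CLOSURE({[Y' → . Y]}), then GOTO on every symbol after a dot until no new states appear). It has 13 states:
  I0: { [C → . a C], [C → . a X D], [D → . ; X], [D → . C a Y], [Y → . D], [Y' → . Y] }  — shift
  I1: { [D → ; . X], [X → . f] }  — shift
  I2: { [D → C . a Y] }  — shift
  I3: { [Y → D .] }  — reduce
  I4: { [Y' → Y .] }  — accept
  I5: { [C → . a C], [C → . a X D], [C → a . C], [C → a . X D], [X → . f] }  — shift
  I6: { [C → a C .] }  — reduce
  I7: { [C → . a C], [C → . a X D], [C → a X . D], [D → . ; X], [D → . C a Y] }  — shift
  I8: { [X → f .] }  — reduce
  I9: { [C → a X D .] }  — reduce
  I10: { [C → . a C], [C → . a X D], [D → . ; X], [D → . C a Y], [D → C a . Y], [Y → . D] }  — shift
  I11: { [D → C a Y .] }  — reduce
  I12: { [D → ; X .] }  — reduce

Every state is either a pure shift/goto state or contains exactly one complete item and nothing to shift — no conflicts. The grammar is LR(0).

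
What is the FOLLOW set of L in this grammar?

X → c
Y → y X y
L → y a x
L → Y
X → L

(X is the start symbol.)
To compute FOLLOW(L), find every occurrence of L on a right-hand side N → α L β: add FIRST(β) \ {ε}, and if β is empty or nullable also add FOLLOW(N). Iterate to a fixed point.

In X → L: L is at the end, add FOLLOW(X)

The FOLLOW sets referred to above (computed the same way, to a fixed point):
  FOLLOW(X) = { $, 'y' }

Taking the union: FOLLOW(L) = { $, 'y' }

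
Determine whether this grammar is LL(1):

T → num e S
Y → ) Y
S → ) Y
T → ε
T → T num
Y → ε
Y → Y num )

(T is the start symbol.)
A grammar is LL(1) if for each non-terminal N with multiple productions, the predict sets of those productions are pairwise disjoint, where PREDICT(N → α) = (FIRST(α) \ {ε}) ∪ (FOLLOW(N) if α ⇒* ε).

Relevant sets:
  FIRST(T) = { 'num', ε }
  FIRST(Y) = { ')', 'num', ε }
  FOLLOW(T) = { $, 'num' }
  FOLLOW(Y) = { $, 'num' }

For T:
  PREDICT(T → num e S) = { 'num' }
  PREDICT(T → ε) = { $, 'num' }
  PREDICT(T → T num) = { 'num' }
For Y:
  PREDICT(Y → ')' Y) = { ')' }
  PREDICT(Y → ε) = { $, 'num' }
  PREDICT(Y → Y num ')') = { ')', 'num' }
S has a single production, so nothing to check there.

Conflict found: Predict set conflict for T: { 'num' }
The grammar is NOT LL(1).

Answer: No. Predict set conflict for T: { 'num' }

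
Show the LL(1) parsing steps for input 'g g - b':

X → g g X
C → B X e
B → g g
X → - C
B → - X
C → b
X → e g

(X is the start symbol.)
Stack is shown with the top on the left.

Stack    Input      Action
--------------------------
X $      g g - b $  output X → g g X
g g X $  g g - b $  match 'g'
g X $    g - b $    match 'g'
X $      - b $      output X → - C
- C $    - b $      match '-'
C $      b $        output C → b
b $      b $        match 'b'
$        $          accept

The string is accepted.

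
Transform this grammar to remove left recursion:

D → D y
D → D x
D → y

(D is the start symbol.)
D is directly left-recursive. The standard transformation for
  A → A α₁ | ... | A α_m | β₁ | ... | β_n
is
  A  → β₁ A' | ... | β_n A'
  A' → α₁ A' | ... | α_m A' | ε

D → y becomes D → y D'
D → D y becomes D' → y D'
D → D x becomes D' → x D'
Add D' → ε

Resulting grammar:
D → y D'
D' → y D'
D' → x D'
D' → ε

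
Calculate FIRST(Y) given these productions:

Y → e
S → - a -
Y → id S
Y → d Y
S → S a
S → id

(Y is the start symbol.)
{ 'd', 'e', 'id' }

From Y → e:
  - e is a terminal: add 'e' and stop
From Y → id S:
  - id is a terminal: add 'id' and stop
From Y → d Y:
  - d is a terminal: add 'd' and stop

Collecting: FIRST(Y) = { 'd', 'e', 'id' }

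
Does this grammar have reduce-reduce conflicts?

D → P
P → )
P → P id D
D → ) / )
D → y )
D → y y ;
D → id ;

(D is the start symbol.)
Augment with D' → D and build the canonical LR(0) collection (I0 = CLOSURE({[D' → . D]}), then GOTO on every symbol after a dot until no new states appear). It has 14 states:
  I0: { [D → . ) / )], [D → . P], [D → . id ;], [D → . y )], [D → . y y ;], [D' → . D], [P → . )], [P → . P id D] }  — shift
  I1: { [D → ) . / )], [P → ) .] }  — shift, reduce
  I2: { [D' → D .] }  — accept
  I3: { [D → P .], [P → P . id D] }  — shift, reduce
  I4: { [D → id . ;] }  — shift
  I5: { [D → y . )], [D → y . y ;] }  — shift
  I6: { [D → y ) .] }  — reduce
  I7: { [D → y y . ;] }  — shift
  I8: { [D → y y ; .] }  — reduce
  I9: { [D → id ; .] }  — reduce
  I10: { [D → . ) / )], [D → . P], [D → . id ;], [D → . y )], [D → . y y ;], [P → . )], [P → . P id D], [P → P id . D] }  — shift
  I11: { [P → P id D .] }  — reduce
  I12: { [D → ) / . )] }  — shift
  I13: { [D → ) / ) .] }  — reduce

No state contains more than one complete item.

Answer: No reduce-reduce conflicts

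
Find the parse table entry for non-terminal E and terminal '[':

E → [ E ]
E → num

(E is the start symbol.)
E → [ E ]

To find M[E, '['], we find productions for E where '[' is in the predict set (PREDICT(N → α) = (FIRST(α) \ {ε}) ∪ (FOLLOW(N) if α ⇒* ε)).

E → [ E ]: PREDICT = { '[' }
  '[' is in predict set, so this production goes in M[E, '[']
E → num: PREDICT = { 'num' }

M[E, '['] = E → [ E ]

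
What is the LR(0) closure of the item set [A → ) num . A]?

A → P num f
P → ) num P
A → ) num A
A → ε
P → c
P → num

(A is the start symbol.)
To compute CLOSURE, for each item [A → α.Bβ] where B is a non-terminal, add [B → .γ] for all productions B → γ; repeat for the newly added items until nothing changes.

Start with: [A → ) num . A]
  [A → ) num . A] has the dot before A: add [A → . P num f], [A → . ) num A], [A → .]
  [A → . P num f] has the dot before P: add [P → . ) num P], [P → . c], [P → . num]
No further items can be added.

CLOSURE = { [A → ) num . A], [A → . ) num A], [A → . P num f], [A → .], [P → . ) num P], [P → . c], [P → . num] }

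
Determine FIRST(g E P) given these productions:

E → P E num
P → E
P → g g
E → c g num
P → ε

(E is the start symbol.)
{ 'g' }

To compute FIRST(g E P), process the symbols left to right:
Symbol g is a terminal. Add 'g' and stop.
FIRST(g E P) = { 'g' }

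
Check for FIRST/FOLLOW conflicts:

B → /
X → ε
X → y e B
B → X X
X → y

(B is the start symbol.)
Yes. X → y e B with FOLLOW(X) on { 'y' }; X → y with FOLLOW(X) on { 'y' }

A FIRST/FOLLOW conflict occurs when a non-terminal N has a nullable alternative N → β (β ⇒* ε) and another alternative N → α with FIRST(α) ∩ FOLLOW(N) ≠ ∅: on such a lookahead the parser cannot decide between expanding α and letting N vanish via β.

Nullable non-terminals: B, X.
FIRST sets used below: FIRST(X) = { 'y', ε }

B: nullable alternative(s) B → X X; FOLLOW(B) = { $, 'y' }
  B → /: FIRST \ {ε} = { '/' } — disjoint from FOLLOW(B)
  B → X X: FIRST \ {ε} = { 'y' } — this is the only nullable alternative, skip

X: nullable alternative(s) X → ε; FOLLOW(X) = { $, 'y' }
  X → ε: FIRST \ {ε} = { } — this is the only nullable alternative, skip
  X → y e B: FIRST \ {ε} = { 'y' } — overlaps FOLLOW(X) on { 'y' }: CONFLICT
  X → y: FIRST \ {ε} = { 'y' } — overlaps FOLLOW(X) on { 'y' }: CONFLICT

So the grammar has 2 FIRST/FOLLOW conflicts (marked CONFLICT above).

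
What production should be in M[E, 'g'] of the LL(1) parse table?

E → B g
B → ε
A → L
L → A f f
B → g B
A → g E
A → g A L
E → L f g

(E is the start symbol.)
To find M[E, 'g'], we find productions for E where 'g' is in the predict set (PREDICT(N → α) = (FIRST(α) \ {ε}) ∪ (FOLLOW(N) if α ⇒* ε)).

Relevant sets:
  FIRST(B) = { 'g', ε }
  FIRST(L) = { 'g' }

E → B g: PREDICT = { 'g' }
  'g' is in predict set, so this production goes in M[E, 'g']
E → L f g: PREDICT = { 'g' }
  'g' is in predict set, so this production goes in M[E, 'g']

M[E, 'g'] = E → B g, E → L f g  (a multiply-defined cell — the grammar is not LL(1))

Answer: E → B g, E → L f g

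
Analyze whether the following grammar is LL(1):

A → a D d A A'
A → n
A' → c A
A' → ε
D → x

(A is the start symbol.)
No. Predict set conflict for A': { 'c' }

Relevant sets:
  FOLLOW(A') = { $, 'c' }

For A:
  PREDICT(A → a D d A A') = { 'a' }
  PREDICT(A → n) = { 'n' }
For A':
  PREDICT(A' → c A) = { 'c' }
  PREDICT(A' → ε) = { $, 'c' }
D has a single production, so nothing to check there.

Conflict found: Predict set conflict for A': { 'c' }
The grammar is NOT LL(1).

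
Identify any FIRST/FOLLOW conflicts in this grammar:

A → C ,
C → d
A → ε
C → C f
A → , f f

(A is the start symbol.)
Nullable non-terminals: A.
FIRST sets used below: FIRST(C) = { 'd' }

A: nullable alternative(s) A → ε; FOLLOW(A) = { $ }
  A → C ,: FIRST \ {ε} = { 'd' } — disjoint from FOLLOW(A)
  A → ε: FIRST \ {ε} = { } — this is the only nullable alternative, skip
  A → , f f: FIRST \ {ε} = { ',' } — disjoint from FOLLOW(A)

C has no nullable alternative, so no FIRST/FOLLOW check is needed there.

No FIRST/FOLLOW conflicts found.

Answer: No FIRST/FOLLOW conflicts.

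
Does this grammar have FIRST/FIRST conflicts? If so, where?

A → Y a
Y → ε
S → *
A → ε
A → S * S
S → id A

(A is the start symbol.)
A FIRST/FIRST conflict occurs when two productions N → α and N → β for the same non-terminal have FIRST(α) ∩ FIRST(β) ≠ ∅ (with ε ∈ FIRST of a nullable right-hand side, so two nullable alternatives also conflict).

FIRST sets of the non-terminals at (or reachable through a nullable prefix from) the front of some alternative:
  FIRST(Y) = { ε }
  FIRST(S) = { '*', 'id' }

Productions for A:
  A → Y a: FIRST = { 'a' }
  A → ε: FIRST = { ε }
  A → S * S: FIRST = { '*', 'id' }
Productions for S:
  S → *: FIRST = { '*' }
  S → id A: FIRST = { 'id' }
Y has only one production, so no FIRST/FIRST conflict is possible there.

All alternatives of each non-terminal have pairwise disjoint FIRST sets.

Answer: No FIRST/FIRST conflicts.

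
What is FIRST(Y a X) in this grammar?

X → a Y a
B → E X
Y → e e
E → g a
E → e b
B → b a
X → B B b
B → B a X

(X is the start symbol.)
{ 'e' }

FIRST sets of the non-terminals involved (from the grammar, by fixed-point iteration):
  FIRST(Y) = { 'e' }

To compute FIRST(Y a X), process the symbols left to right:
Symbol Y is a non-terminal. Add FIRST(Y) \ {ε} = { 'e' }
Y is not nullable (ε ∉ FIRST(Y)), so stop here.
FIRST(Y a X) = { 'e' }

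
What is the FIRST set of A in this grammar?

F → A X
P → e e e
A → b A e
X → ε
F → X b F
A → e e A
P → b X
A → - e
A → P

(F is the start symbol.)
To compute FIRST(A), examine every production with A on the left-hand side, reading each right-hand side left to right until a non-nullable symbol is reached.

FIRST sets of the other non-terminals involved (by the same procedure, iterated to a fixed point):
  FIRST(P) = { 'b', 'e' }

From A → b A e:
  - b is a terminal: add 'b' and stop
From A → e e A:
  - e is a terminal: add 'e' and stop
From A → - e:
  - '-' is a terminal: add '-' and stop
From A → P:
  - P is a non-terminal: add FIRST(P) \ {ε} = { 'b', 'e' }
    P is not nullable, so stop

Collecting: FIRST(A) = { '-', 'b', 'e' }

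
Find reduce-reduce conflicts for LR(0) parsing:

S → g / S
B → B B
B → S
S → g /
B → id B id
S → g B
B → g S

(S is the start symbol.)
A reduce-reduce conflict occurs when an LR(0) state has two complete items [A → α .] and [B → β .] — both call for a reduction, and with no lookahead the parser cannot choose between them.

Augment with S' → S and build the canonical LR(0) collection (I0 = CLOSURE({[S' → . S]}), then GOTO on every symbol after a dot until no new states appear). It has 13 states:
  I0: { [S → . g / S], [S → . g /], [S → . g B], [S' → . S] }  — shift
  I1: { [S' → S .] }  — accept
  I2: { [B → . B B], [B → . S], [B → . g S], [B → . id B id], [S → . g / S], [S → . g /], [S → . g B], [S → g . / S], [S → g . /], [S → g . B] }  — shift
  I3: { [S → . g / S], [S → . g /], [S → . g B], [S → g / . S], [S → g / .] }  — shift, reduce
  I4: { [B → . B B], [B → . S], [B → . g S], [B → . id B id], [B → B . B], [S → . g / S], [S → . g /], [S → . g B], [S → g B .] }  — shift, reduce
  I5: { [B → S .] }  — reduce
  I6: { [B → . B B], [B → . S], [B → . g S], [B → . id B id], [B → g . S], [S → . g / S], [S → . g /], [S → . g B], [S → g . / S], [S → g . /], [S → g . B] }  — shift
  I7: { [B → . B B], [B → . S], [B → . g S], [B → . id B id], [B → id . B id], [S → . g / S], [S → . g /], [S → . g B] }  — shift
  I8: { [B → . B B], [B → . S], [B → . g S], [B → . id B id], [B → B . B], [B → id B . id], [S → . g / S], [S → . g /], [S → . g B] }  — shift
  I9: { [B → . B B], [B → . S], [B → . g S], [B → . id B id], [B → B . B], [B → B B .], [S → . g / S], [S → . g /], [S → . g B] }  — shift, reduce
  I10: { [B → . B B], [B → . S], [B → . g S], [B → . id B id], [B → id . B id], [B → id B id .], [S → . g / S], [S → . g /], [S → . g B] }  — shift, reduce
  I11: { [B → S .], [B → g S .] }  — 2 reduces
  I12: { [S → g / S .] }  — reduce

I11 contains complete items [B → S .], [B → g S .] — reduce-reduce conflict.

Answer: Yes — I11: [B → S .] vs [B → g S .]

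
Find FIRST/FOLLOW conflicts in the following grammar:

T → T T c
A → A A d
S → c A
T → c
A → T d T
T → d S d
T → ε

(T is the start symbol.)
Nullable non-terminals: T.
FIRST sets used below: FIRST(T) = { 'c', 'd', ε }

T: nullable alternative(s) T → ε; FOLLOW(T) = { $, 'c', 'd' }
  T → T T c: FIRST \ {ε} = { 'c', 'd' } — overlaps FOLLOW(T) on { 'c', 'd' }: CONFLICT
  T → c: FIRST \ {ε} = { 'c' } — overlaps FOLLOW(T) on { 'c' }: CONFLICT
  T → d S d: FIRST \ {ε} = { 'd' } — overlaps FOLLOW(T) on { 'd' }: CONFLICT
  T → ε: FIRST \ {ε} = { } — this is the only nullable alternative, skip

A, S have no nullable alternative, so no FIRST/FOLLOW check is needed there.

So the grammar has 3 FIRST/FOLLOW conflicts (marked CONFLICT above).

Answer: Yes. T → T T c with FOLLOW(T) on { 'c', 'd' }; T → c with FOLLOW(T) on { 'c' }; T → d S d with FOLLOW(T) on { 'd' }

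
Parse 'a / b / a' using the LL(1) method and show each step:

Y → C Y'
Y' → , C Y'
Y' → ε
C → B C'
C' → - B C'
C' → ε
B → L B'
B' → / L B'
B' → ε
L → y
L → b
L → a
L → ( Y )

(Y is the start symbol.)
LL(1) parsing maintains a stack (initially the start symbol over $) and the input. At each step: if the stack top is a terminal, match it against the current input token; if it is a non-terminal N, replace it with the RHS of M[N, lookahead] (the unique production whose predict set contains the lookahead).

Stack is shown with the top on the left.

Stack           Input        Action
-----------------------------------
Y $             a / b / a $  output Y → C Y'
C Y' $          a / b / a $  output C → B C'
B C' Y' $       a / b / a $  output B → L B'
L B' C' Y' $    a / b / a $  output L → a
a B' C' Y' $    a / b / a $  match 'a'
B' C' Y' $      / b / a $    output B' → / L B'
/ L B' C' Y' $  / b / a $    match '/'
L B' C' Y' $    b / a $      output L → b
b B' C' Y' $    b / a $      match 'b'
B' C' Y' $      / a $        output B' → / L B'
/ L B' C' Y' $  / a $        match '/'
L B' C' Y' $    a $          output L → a
a B' C' Y' $    a $          match 'a'
B' C' Y' $      $            output B' → ε
C' Y' $         $            output C' → ε
Y' $            $            output Y' → ε
$               $            accept

The string is accepted.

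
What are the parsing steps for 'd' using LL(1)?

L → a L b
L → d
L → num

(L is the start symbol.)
LL(1) parsing maintains a stack (initially the start symbol over $) and the input. At each step: if the stack top is a terminal, match it against the current input token; if it is a non-terminal N, replace it with the RHS of M[N, lookahead] (the unique production whose predict set contains the lookahead).

Stack is shown with the top on the left.

Stack  Input  Action
--------------------
L $    d $    output L → d
d $    d $    match 'd'
$      $      accept

The string is accepted.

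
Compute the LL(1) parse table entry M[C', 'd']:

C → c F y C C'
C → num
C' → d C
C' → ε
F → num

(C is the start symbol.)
C' → d C, C' → ε

To find M[C', 'd'], we find productions for C' where 'd' is in the predict set (PREDICT(N → α) = (FIRST(α) \ {ε}) ∪ (FOLLOW(N) if α ⇒* ε)).

Relevant sets:
  FOLLOW(C') = { $, 'd' }

C' → d C: PREDICT = { 'd' }
  'd' is in predict set, so this production goes in M[C', 'd']
C' → ε: PREDICT = { $, 'd' }
  'd' is in predict set, so this production goes in M[C', 'd']

M[C', 'd'] = C' → d C, C' → ε  (a multiply-defined cell — the grammar is not LL(1))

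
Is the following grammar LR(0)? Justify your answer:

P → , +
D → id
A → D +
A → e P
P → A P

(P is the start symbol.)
Yes, the grammar is LR(0)

A grammar is LR(0) if no state in the canonical LR(0) collection has:
  - both a shift item (dot before a terminal) and a complete item (shift-reduce conflict), or
  - two or more complete items (reduce-reduce conflict; the accept item [P' → P .] counts as a complete item here).

Augment with P' → P and build the canonical LR(0) collection (I0 = CLOSURE({[P' → . P]}), then GOTO on every symbol after a dot until no new states appear). It has 11 states:
  I0: { [A → . D +], [A → . e P], [D → . id], [P → . , +], [P → . A P], [P' → . P] }  — shift
  I1: { [P → , . +] }  — shift
  I2: { [A → . D +], [A → . e P], [D → . id], [P → . , +], [P → . A P], [P → A . P] }  — shift
  I3: { [A → D . +] }  — shift
  I4: { [P' → P .] }  — accept
  I5: { [A → . D +], [A → . e P], [A → e . P], [D → . id], [P → . , +], [P → . A P] }  — shift
  I6: { [D → id .] }  — reduce
  I7: { [A → e P .] }  — reduce
  I8: { [A → D + .] }  — reduce
  I9: { [P → A P .] }  — reduce
  I10: { [P → , + .] }  — reduce

Every state is either a pure shift/goto state or contains exactly one complete item and nothing to shift — no conflicts. The grammar is LR(0).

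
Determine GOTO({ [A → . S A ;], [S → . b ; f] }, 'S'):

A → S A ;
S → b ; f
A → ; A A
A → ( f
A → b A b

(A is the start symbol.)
GOTO(I, 'S') = CLOSURE({ [A → αX.β] : [A → α.Xβ] ∈ I, X = 'S' })

Items with dot before 'S', with the dot advanced:
  [A → . S A ;] → [A → S . A ;]
Closure of the advanced items:
  [A → S . A ;] has the dot before A: add [A → . S A ;], [A → . ; A A], [A → . ( f], [A → . b A b]
  [A → . S A ;] has the dot before S: add [S → . b ; f]

GOTO = { [A → . ( f], [A → . ; A A], [A → . S A ;], [A → . b A b], [A → S . A ;], [S → . b ; f] }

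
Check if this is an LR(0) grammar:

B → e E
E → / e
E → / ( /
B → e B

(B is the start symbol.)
Yes, the grammar is LR(0)

A grammar is LR(0) if no state in the canonical LR(0) collection has:
  - both a shift item (dot before a terminal) and a complete item (shift-reduce conflict), or
  - two or more complete items (reduce-reduce conflict; the accept item [B' → B .] counts as a complete item here).

Augment with B' → B and build the canonical LR(0) collection (I0 = CLOSURE({[B' → . B]}), then GOTO on every symbol after a dot until no new states appear). It has 9 states:
  I0: { [B → . e B], [B → . e E], [B' → . B] }  — shift
  I1: { [B' → B .] }  — accept
  I2: { [B → . e B], [B → . e E], [B → e . B], [B → e . E], [E → . / ( /], [E → . / e] }  — shift
  I3: { [E → / . ( /], [E → / . e] }  — shift
  I4: { [B → e B .] }  — reduce
  I5: { [B → e E .] }  — reduce
  I6: { [E → / ( . /] }  — shift
  I7: { [E → / e .] }  — reduce
  I8: { [E → / ( / .] }  — reduce

Every state is either a pure shift/goto state or contains exactly one complete item and nothing to shift — no conflicts. The grammar is LR(0).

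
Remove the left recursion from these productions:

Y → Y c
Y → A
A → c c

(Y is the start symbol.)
Y is directly left-recursive. The standard transformation for
  A → A α₁ | ... | A α_m | β₁ | ... | β_n
is
  A  → β₁ A' | ... | β_n A'
  A' → α₁ A' | ... | α_m A' | ε

Y → A becomes Y → A Y'
Y → Y c becomes Y' → c Y'
Add Y' → ε

Productions for other non-terminals are unchanged:
  A → c c

Resulting grammar:
Y → A Y'
Y' → c Y'
Y' → ε
A → c c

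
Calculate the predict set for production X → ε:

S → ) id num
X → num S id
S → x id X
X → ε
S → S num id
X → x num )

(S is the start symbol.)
{ $, 'id', 'num' }

PREDICT(X → ε) = (FIRST(RHS) \ {ε}) ∪ (FOLLOW(X) if ε ∈ FIRST(RHS), i.e. RHS ⇒* ε)
The right-hand side is ε (FIRST(ε) = { ε }), so the predict set is FOLLOW(X) = { $, 'id', 'num' }
PREDICT(X → ε) = { $, 'id', 'num' }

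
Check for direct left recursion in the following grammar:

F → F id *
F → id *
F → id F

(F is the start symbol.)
Yes, F is left-recursive

F → F id *: LEFT RECURSIVE (starts with F)
F → id *: starts with id
F → id F: starts with id

The grammar has direct left recursion on: F.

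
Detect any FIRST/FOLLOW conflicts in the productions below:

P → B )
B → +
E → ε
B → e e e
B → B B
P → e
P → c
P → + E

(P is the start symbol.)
Nullable non-terminals: E.
E has a nullable alternative but only one production, so nothing to check.

B, P have no nullable alternative, so no FIRST/FOLLOW check is needed there.

No FIRST/FOLLOW conflicts found.

Answer: No FIRST/FOLLOW conflicts.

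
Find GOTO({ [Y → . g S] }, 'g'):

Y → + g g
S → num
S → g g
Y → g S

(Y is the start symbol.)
{ [S → . g g], [S → . num], [Y → g . S] }

GOTO(I, 'g') = CLOSURE({ [A → αX.β] : [A → α.Xβ] ∈ I, X = 'g' })

Items with dot before 'g', with the dot advanced:
  [Y → . g S] → [Y → g . S]
Closure of the advanced items:
  [Y → g . S] has the dot before S: add [S → . num], [S → . g g]

GOTO = { [S → . g g], [S → . num], [Y → g . S] }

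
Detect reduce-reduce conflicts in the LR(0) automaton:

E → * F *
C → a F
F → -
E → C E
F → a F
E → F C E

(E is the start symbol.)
Augment with E' → E and build the canonical LR(0) collection (I0 = CLOSURE({[E' → . E]}), then GOTO on every symbol after a dot until no new states appear). It has 17 states:
  I0: { [C → . a F], [E → . * F *], [E → . C E], [E → . F C E], [E' → . E], [F → . -], [F → . a F] }  — shift
  I1: { [E → * . F *], [F → . -], [F → . a F] }  — shift
  I2: { [F → - .] }  — reduce
  I3: { [C → . a F], [E → . * F *], [E → . C E], [E → . F C E], [E → C . E], [F → . -], [F → . a F] }  — shift
  I4: { [E' → E .] }  — accept
  I5: { [C → . a F], [E → F . C E] }  — shift
  I6: { [C → a . F], [F → . -], [F → . a F], [F → a . F] }  — shift
  I7: { [C → a F .], [F → a F .] }  — 2 reduces
  I8: { [F → . -], [F → . a F], [F → a . F] }  — shift
  I9: { [F → a F .] }  — reduce
  I10: { [C → . a F], [E → . * F *], [E → . C E], [E → . F C E], [E → F C . E], [F → . -], [F → . a F] }  — shift
  I11: { [C → a . F], [F → . -], [F → . a F] }  — shift
  I12: { [C → a F .] }  — reduce
  I13: { [E → F C E .] }  — reduce
  I14: { [E → C E .] }  — reduce
  I15: { [E → * F . *] }  — shift
  I16: { [E → * F * .] }  — reduce

I7 contains complete items [C → a F .], [F → a F .] — reduce-reduce conflict.

Answer: Yes — I7: [C → a F .] vs [F → a F .]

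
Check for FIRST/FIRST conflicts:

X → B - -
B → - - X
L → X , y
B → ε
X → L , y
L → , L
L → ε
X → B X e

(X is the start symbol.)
Yes. X → B '-' '-' / X → L ',' y on { '-' }; X → B '-' '-' / X → B X e on { '-' }; X → L ',' y / X → B X e on { ',', '-' }; L → X ',' y / L → ',' L on { ',' }

A FIRST/FIRST conflict occurs when two productions N → α and N → β for the same non-terminal have FIRST(α) ∩ FIRST(β) ≠ ∅ (with ε ∈ FIRST of a nullable right-hand side, so two nullable alternatives also conflict).

FIRST sets of the non-terminals at (or reachable through a nullable prefix from) the front of some alternative:
  FIRST(B) = { '-', ε }
  FIRST(L) = { ',', '-', ε }
  FIRST(X) = { ',', '-' }

Productions for X:
  X → B - -: FIRST = { '-' }
  X → L , y: FIRST = { ',', '-' }
  X → B X e: FIRST = { ',', '-' }
Productions for B:
  B → - - X: FIRST = { '-' }
  B → ε: FIRST = { ε }
Productions for L:
  L → X , y: FIRST = { ',', '-' }
  L → , L: FIRST = { ',' }
  L → ε: FIRST = { ε }

Conflict for X: X → B - - and X → L , y
  Overlap: { '-' }
Conflict for X: X → B - - and X → B X e
  Overlap: { '-' }
Conflict for X: X → L , y and X → B X e
  Overlap: { ',', '-' }
Conflict for L: L → X , y and L → , L
  Overlap: { ',' }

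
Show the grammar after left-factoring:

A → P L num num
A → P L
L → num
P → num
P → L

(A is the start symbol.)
A → P L A'
A' → num num
A' → ε
L → num
P → num
P → L

Left-factoring transforms A → αβ₁ | αβ₂ into A → αA' and A' → β₁ | β₂
(α is the longest common prefix among the alternatives). Repeat until
no nonterminal has two alternatives with a common prefix.

Round 1: A has alternatives sharing prefix 'P L'. Introduce A': A → P L A'
  Add: A' → num num
  Add: A' → ε

No remaining common prefixes — done.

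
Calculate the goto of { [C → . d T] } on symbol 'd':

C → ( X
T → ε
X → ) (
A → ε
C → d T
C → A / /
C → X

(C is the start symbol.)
GOTO(I, 'd') = CLOSURE({ [A → αX.β] : [A → α.Xβ] ∈ I, X = 'd' })

Items with dot before 'd', with the dot advanced:
  [C → . d T] → [C → d . T]
Closure of the advanced items:
  [C → d . T] has the dot before T: add [T → .]

GOTO = { [C → d . T], [T → .] }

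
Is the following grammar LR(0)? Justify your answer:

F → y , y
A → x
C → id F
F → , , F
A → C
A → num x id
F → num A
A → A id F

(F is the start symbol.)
A grammar is LR(0) if no state in the canonical LR(0) collection has:
  - both a shift item (dot before a terminal) and a complete item (shift-reduce conflict), or
  - two or more complete items (reduce-reduce conflict; the accept item [F' → F .] counts as a complete item here).

Augment with F' → F and build the canonical LR(0) collection (I0 = CLOSURE({[F' → . F]}), then GOTO on every symbol after a dot until no new states appear). It has 19 states:
  I0: { [F → . , , F], [F → . num A], [F → . y , y], [F' → . F] }  — shift
  I1: { [F → , . , F] }  — shift
  I2: { [F' → F .] }  — accept
  I3: { [A → . A id F], [A → . C], [A → . num x id], [A → . x], [C → . id F], [F → num . A] }  — shift
  I4: { [F → y . , y] }  — shift
  I5: { [F → y , . y] }  — shift
  I6: { [F → y , y .] }  — reduce
  I7: { [A → A . id F], [F → num A .] }  — shift, reduce
  I8: { [A → C .] }  — reduce
  I9: { [C → id . F], [F → . , , F], [F → . num A], [F → . y , y] }  — shift
  I10: { [A → num . x id] }  — shift
  I11: { [A → x .] }  — reduce
  I12: { [A → num x . id] }  — shift
  I13: { [A → num x id .] }  — reduce
  I14: { [C → id F .] }  — reduce
  I15: { [A → A id . F], [F → . , , F], [F → . num A], [F → . y , y] }  — shift
  I16: { [A → A id F .] }  — reduce
  I17: { [F → , , . F], [F → . , , F], [F → . num A], [F → . y , y] }  — shift
  I18: { [F → , , F .] }  — reduce

Conflict in state I7:
  Shift-reduce conflict between [F → num A .] and [A → A . id F]
So the grammar is NOT LR(0).

Answer: No. Shift-reduce conflict between [F → num A .] and [A → A . id F]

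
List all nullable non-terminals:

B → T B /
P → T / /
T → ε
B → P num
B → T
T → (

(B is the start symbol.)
ε-productions: T → ε
So T is immediately nullable.
B → T: every symbol on the right is nullable, so B is nullable too.
No further non-terminal can be added: every production for the remaining non-terminals contains a terminal or a non-nullable non-terminal.
Nullable = { 'B', 'T' }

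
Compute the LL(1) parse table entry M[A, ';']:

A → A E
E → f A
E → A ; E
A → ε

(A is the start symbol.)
A → A E, A → ε

To find M[A, ';'], we find productions for A where ';' is in the predict set (PREDICT(N → α) = (FIRST(α) \ {ε}) ∪ (FOLLOW(N) if α ⇒* ε)).

Relevant sets:
  FIRST(A) = { ';', 'f', ε }
  FIRST(E) = { ';', 'f' }
  FOLLOW(A) = { $, ';', 'f' }

A → A E: PREDICT = { ';', 'f' }
  ';' is in predict set, so this production goes in M[A, ';']
A → ε: PREDICT = { $, ';', 'f' }
  ';' is in predict set, so this production goes in M[A, ';']

M[A, ';'] = A → A E, A → ε  (a multiply-defined cell — the grammar is not LL(1))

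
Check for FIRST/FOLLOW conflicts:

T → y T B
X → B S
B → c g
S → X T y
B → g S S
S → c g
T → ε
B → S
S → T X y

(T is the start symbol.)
Yes. T → y T B with FOLLOW(T) on { 'y' }

Nullable non-terminals: T.

T: nullable alternative(s) T → ε; FOLLOW(T) = { $, 'c', 'g', 'y' }
  T → y T B: FIRST \ {ε} = { 'y' } — overlaps FOLLOW(T) on { 'y' }: CONFLICT
  T → ε: FIRST \ {ε} = { } — this is the only nullable alternative, skip

B, S, X have no nullable alternative, so no FIRST/FOLLOW check is needed there.

So the grammar has 1 FIRST/FOLLOW conflict (marked CONFLICT above).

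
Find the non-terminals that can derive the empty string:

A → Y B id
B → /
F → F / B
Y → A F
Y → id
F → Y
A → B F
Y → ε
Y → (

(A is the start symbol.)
ε-productions: Y → ε
So Y is immediately nullable.
F → Y: every symbol on the right is nullable, so F is nullable too.
No further non-terminal can be added: every production for the remaining non-terminals contains a terminal or a non-nullable non-terminal.
Nullable = { 'F', 'Y' }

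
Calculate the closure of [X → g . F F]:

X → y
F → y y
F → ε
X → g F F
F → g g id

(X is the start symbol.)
To compute CLOSURE, for each item [A → α.Bβ] where B is a non-terminal, add [B → .γ] for all productions B → γ; repeat for the newly added items until nothing changes.

Start with: [X → g . F F]
  [X → g . F F] has the dot before F: add [F → . y y], [F → .], [F → . g g id]
No further items can be added.

CLOSURE = { [F → . g g id], [F → . y y], [F → .], [X → g . F F] }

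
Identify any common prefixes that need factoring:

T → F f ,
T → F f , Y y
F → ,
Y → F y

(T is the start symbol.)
Left-factoring is needed when two productions for the same non-terminal
share a common prefix on the right-hand side.

Productions for T:
  T → F f ,
  T → F f , Y y

Found common prefix 'F f ,' in productions for T

Answer: Yes, T has productions with common prefix 'F f ,'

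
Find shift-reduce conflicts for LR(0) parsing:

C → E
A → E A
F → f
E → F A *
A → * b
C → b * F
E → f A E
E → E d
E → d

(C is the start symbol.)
Yes — I2: [C → E .] vs [E → E . d]; I6: [F → f .] vs [A → . * b]; I12: [E → f A E .] vs [E → E . d]

Augment with C' → C and build the canonical LR(0) collection (I0 = CLOSURE({[C' → . C]}), then GOTO on every symbol after a dot until no new states appear). It has 20 states:
  I0: { [C → . E], [C → . b * F], [C' → . C], [E → . E d], [E → . F A *], [E → . d], [E → . f A E], [F → . f] }  — shift
  I1: { [C' → C .] }  — accept
  I2: { [C → E .], [E → E . d] }  — shift, reduce
  I3: { [A → . * b], [A → . E A], [E → . E d], [E → . F A *], [E → . d], [E → . f A E], [E → F . A *], [F → . f] }  — shift
  I4: { [C → b . * F] }  — shift
  I5: { [E → d .] }  — reduce
  I6: { [A → . * b], [A → . E A], [E → . E d], [E → . F A *], [E → . d], [E → . f A E], [E → f . A E], [F → . f], [F → f .] }  — shift, reduce
  I7: { [A → * . b] }  — shift
  I8: { [E → . E d], [E → . F A *], [E → . d], [E → . f A E], [E → f A . E], [F → . f] }  — shift
  I9: { [A → . * b], [A → . E A], [A → E . A], [E → . E d], [E → . F A *], [E → . d], [E → . f A E], [E → E . d], [F → . f] }  — shift
  I10: { [A → E A .] }  — reduce
  I11: { [E → E d .], [E → d .] }  — 2 reduces
  I12: { [E → E . d], [E → f A E .] }  — shift, reduce
  I13: { [E → E d .] }  — reduce
  I14: { [A → * b .] }  — reduce
  I15: { [C → b * . F], [F → . f] }  — shift
  I16: { [C → b * F .] }  — reduce
  I17: { [F → f .] }  — reduce
  I18: { [E → F A . *] }  — shift
  I19: { [E → F A * .] }  — reduce

I2 contains reduce item [C → E .] and shift item [E → E . d] — shift-reduce conflict.
I6 contains reduce item [F → f .] and shift items [A → . * b], [E → . d], [E → . f A E], [F → . f] — shift-reduce conflict.
I12 contains reduce item [E → f A E .] and shift item [E → E . d] — shift-reduce conflict.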